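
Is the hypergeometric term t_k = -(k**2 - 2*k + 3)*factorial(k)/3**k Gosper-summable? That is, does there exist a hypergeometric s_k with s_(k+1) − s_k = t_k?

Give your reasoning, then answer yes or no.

Yes. s_k = -3**(1 - k)*(k - 1)*factorial(k).

Compute t_(k+1)/t_k: get (k**3 + k**2 + 2*k + 2)/(3*(k**2 - 2*k + 3)).
Normal form (A,B,C) = (k/3 + 1/3, 1, k**2 - 2*k + 3).
Need (k/3 + 1/3)·f(k+1) − (1)·f(k) = k**2 - 2*k + 3.
Degrees (1,0,2) ⇒ d ≤ 1.
Match coefficients ⇒ f(k) = 3*(k - 1).
R(k) = B(k−1)·f(k)/C(k) = 3*(k - 1)/(k**2 - 2*k + 3); s_k = R·t_k = -3**(1 - k)*(k - 1)*factorial(k).
s_(k+1) − s_k = -(k**2 - 2*k + 3)*factorial(k)/3**k = t_k.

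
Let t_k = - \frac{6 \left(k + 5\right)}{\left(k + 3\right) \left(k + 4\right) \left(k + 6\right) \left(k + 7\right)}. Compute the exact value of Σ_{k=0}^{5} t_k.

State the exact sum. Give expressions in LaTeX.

Σ = -5/36

Ratio r(k) = (k + 3)*(k + 6)**2/((k + 5)**2*(k + 8)).
Take A(k)=k + 3, B(k)=k + 8, C(k)=k**2 + 10*k + 25.
Key eq: (k + 3)·f(k+1) = (k + 7)·f(k) + (k**2 + 10*k + 25).
deg f ≤ 4 (via 1,1,2).
Solve for f: f(k) = k*(k + 4)*(k + 5)*(k + 9)/36 (degree 4 ≤ 4).
Then R = B(k−1)f/C = k*(k + 4)*(k + 7)*(k + 9)/(36*(k + 5)), so s_k = R(k)·t_k = k*(-k - 9)/(6*(k**2 + 9*k + 18)).
Δs = 6*(-k - 5)/(k**4 + 20*k**3 + 145*k**2 + 450*k + 504), as required.
Σ_(k=0)^(5) t_k = s_(6) − s_(0) = -5/36 − (0) = -5/36.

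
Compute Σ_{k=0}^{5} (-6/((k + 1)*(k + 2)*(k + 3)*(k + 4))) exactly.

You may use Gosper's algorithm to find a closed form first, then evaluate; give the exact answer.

Σ = -83/252

The ratio is (k + 1)/(k + 5).
So A=k + 1 and B=k + 5, with C=1.
Solve (k + 1)·f(k+1) − (k + 4)·f(k) = 1.
Bound: deg f ≤ 3.
Coefficient equations give f(k) = k*(k**2 + 6*k + 11)/18.
R(k) = B(k−1)·f(k)/C(k) = k*(k + 4)*(k**2 + 6*k + 11)/18; s_k = R·t_k = k*(-k**2 - 6*k - 11)/(3*(k + 1)*(k + 2)*(k + 3)).
Δs = -6/(k**4 + 10*k**3 + 35*k**2 + 50*k + 24), as required.
Evaluate s at k=6 and k=0: -83/252 and 0; difference -83/252.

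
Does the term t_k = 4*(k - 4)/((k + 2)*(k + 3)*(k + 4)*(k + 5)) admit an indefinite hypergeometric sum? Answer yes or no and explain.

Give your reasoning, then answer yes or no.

Yes. s_k = k*(-k**2 - 9*k - 38)/(6*(k + 2)*(k + 3)*(k + 4)).

Step 1: r(k) = (k - 3)*(k + 2)/((k - 4)*(k + 6)).
Take A(k)=k + 2, B(k)=k + 6, C(k)=k - 4.
Need (k + 2)·f(k+1) − (k + 5)·f(k) = k - 4.
From deg A=1, deg B=1, deg C=1: d=3.
Match coefficients ⇒ f(k) = -k*(k**2 + 9*k + 38)/24.
Then R = B(k−1)f/C = -k*(k + 5)*(k**2 + 9*k + 38)/(24*(k - 4)), so s_k = R(k)·t_k = k*(-k**2 - 9*k - 38)/(6*(k + 2)*(k + 3)*(k + 4)).
Check: Δs_k = 4*(k - 4)/(k**4 + 14*k**3 + 71*k**2 + 154*k + 120). ✓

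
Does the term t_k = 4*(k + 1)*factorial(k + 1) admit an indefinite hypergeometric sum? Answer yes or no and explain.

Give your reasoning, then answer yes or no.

Yes. s_k = 4*factorial(k + 1).

The ratio is (k + 2)**2/(k + 1).
Factor: A=k + 2; B=1; C=k + 1.
Key eq: (k + 2)·f(k+1) = (1)·f(k) + (k + 1).
d = 0 from the (1,0,1) case.
Coefficient equations give f(k) = 1.
R(k) = B(k−1)·f(k)/C(k) = 1/(k + 1); s_k = R·t_k = 4*factorial(k + 1).
Δs = 4*(k + 1)*factorial(k + 1), as required.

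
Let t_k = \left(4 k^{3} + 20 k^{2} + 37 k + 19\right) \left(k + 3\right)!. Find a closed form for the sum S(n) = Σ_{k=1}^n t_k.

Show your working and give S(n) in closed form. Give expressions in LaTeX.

Ratio r(k) = (4*k**4 + 48*k**3 + 217*k**2 + 436*k + 320)/(4*k**3 + 20*k**2 + 37*k + 19).
A = k + 4, B = 1, C = k**3 + 5*k**2 + 37*k/4 + 19/4.
Set up (k + 4)·f(k+1) − (1)·f(k) − (k**3 + 5*k**2 + 37*k/4 + 19/4) = 0.
Degrees (1,0,3) ⇒ d ≤ 2.
Solving with deg f ≤ 2: f(k) = (4*k**2 + 1)/4.
Then R = B(k−1)f/C = (4*k**2 + 1)/(4*k**3 + 20*k**2 + 37*k + 19), so s_k = R(k)·t_k = (4*k**2 + 1)*factorial(k + 3).
Check: Δs_k = (4*k**3 + 20*k**2 + 37*k + 19)*factorial(k + 3). ✓
Σ_(k=1)^n t_k = s_(n+1) − s_(1) = ((4*n**2 + 8*n + 5)*factorial(n + 4)) − (120), i.e. 4*n**2*factorial(n + 4) + 8*n*factorial(n + 4) + 5*factorial(n + 4) - 120.

S(n) = 4 n^{2} \left(n + 4\right)! + 8 n \left(n + 4\right)! + 5 \left(n + 4\right)! - 120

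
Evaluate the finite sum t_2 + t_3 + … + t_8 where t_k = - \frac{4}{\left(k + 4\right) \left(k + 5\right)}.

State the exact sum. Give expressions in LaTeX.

Σ = -14/39

Ratio r(k) = (k + 4)/(k + 6).
Gosper form: A/B · C(k+1)/C(k) with A=k + 4, B=k + 6, C=1.
Key eq: (k + 4)·f(k+1) = (k + 5)·f(k) + (1).
From deg A=1, deg B=1, deg C=0: d=1.
Match coefficients ⇒ f(k) = k/4.
R(k) = B(k−1)·f(k)/C(k) = k*(k + 5)/4; s_k = R·t_k = -k/(k + 4).
s_(k+1) − s_k = -4/(k**2 + 9*k + 20) = t_k.
Telescoping: Σ = s_(9) − s_(2) = -9/13 − (-1/3) = -14/39.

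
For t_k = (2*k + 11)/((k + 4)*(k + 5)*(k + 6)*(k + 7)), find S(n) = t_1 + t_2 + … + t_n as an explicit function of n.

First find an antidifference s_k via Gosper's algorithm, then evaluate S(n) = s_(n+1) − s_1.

Step 1: r(k) = (k + 4)*(2*k + 13)/((k + 8)*(2*k + 11)).
A = k + 4, B = k + 8, C = k + 11/2.
f must satisfy (k + 4)·f(k+1) − (k + 7)·f(k) = k + 11/2.
Bound: deg f ≤ 3.
Solve for f: f(k) = k*(k + 5)*(k + 10)/48 (degree 3 ≤ 3).
Get s_k = R·t_k = k*(k + 10)/(24*(k**2 + 10*k + 24)) with R(k) = B(k−1)f(k)/C(k) = k*(k + 5)*(k + 7)*(k + 10)/(24*(2*k + 11)).
Verify: (2*k + 11)/(k**4 + 22*k**3 + 179*k**2 + 638*k + 840) matches t_k.
Telescope: S(n) = s_(n+1) − s_(1) = (n**2 + 12*n + 11)/(24*(n**2 + 12*n + 35)) − (11/840) = n*(n + 12)/(35*(n**2 + 12*n + 35)).

S(n) = n*(n + 12)/(35*(n**2 + 12*n + 35))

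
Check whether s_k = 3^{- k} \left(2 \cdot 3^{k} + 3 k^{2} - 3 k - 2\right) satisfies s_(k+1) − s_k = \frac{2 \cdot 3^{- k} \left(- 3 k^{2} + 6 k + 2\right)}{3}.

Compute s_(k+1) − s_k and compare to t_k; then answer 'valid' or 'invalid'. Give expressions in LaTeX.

Valid — Δs_k = t_k.

s_(k+1) = (6*3**k + 3*k**2 + 3*k - 2)/(3*3**k)
s_(k+1) − s_k = 2*(-3*k**2 + 6*k + 2)/(3*3**k)
(s_(k+1) − s_k) − t_k = 0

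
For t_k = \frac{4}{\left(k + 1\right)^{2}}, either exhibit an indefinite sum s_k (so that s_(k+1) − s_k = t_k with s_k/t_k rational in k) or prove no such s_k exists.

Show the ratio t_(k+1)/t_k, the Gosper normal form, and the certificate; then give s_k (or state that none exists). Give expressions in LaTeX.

Step 1: r(k) = (k + 1)**2/(k + 2)**2.
Factor: A=k**2 + 2*k + 1; B=k**2 + 4*k + 4; C=1.
Set up (k**2 + 2*k + 1)·f(k+1) − (k**2 + 2*k + 1)·f(k) − (1) = 0.
Degrees (2,2,0) ⇒ d ≤ 0.
Put f(k) = c0: A·f(k+1) − B(k−1)·f(k) − C = -1; need -1 = 0 — inconsistent ⇒ no f, not summable.

none — t_k is not Gosper-summable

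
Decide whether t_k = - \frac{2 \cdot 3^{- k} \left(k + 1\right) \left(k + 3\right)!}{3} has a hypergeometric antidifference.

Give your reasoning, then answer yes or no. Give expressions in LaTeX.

Step 1: r(k) = (k + 2)*(k + 4)/(3*(k + 1)).
Take A(k)=k/3 + 4/3, B(k)=1, C(k)=k + 1.
Set up (k/3 + 4/3)·f(k+1) − (1)·f(k) − (k + 1) = 0.
Degrees (1,0,1) ⇒ d ≤ 0.
A polynomial solution: f(k) = 3.
So s_k = (B(k−1)f/C)·t_k = (3/(k + 1))·t_k = -2*factorial(k + 3)/3**k.
Check: Δs_k = -2*(k + 1)*factorial(k + 3)/(3*3**k). ✓

Yes. s_k = - 2 \cdot 3^{- k} \left(k + 3\right)!.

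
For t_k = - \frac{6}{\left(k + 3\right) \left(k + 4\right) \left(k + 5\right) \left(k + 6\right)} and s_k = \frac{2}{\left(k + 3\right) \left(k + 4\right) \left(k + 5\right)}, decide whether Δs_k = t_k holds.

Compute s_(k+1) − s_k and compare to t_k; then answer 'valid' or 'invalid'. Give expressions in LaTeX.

s_(k+1) = 2/((k + 4)*(k + 5)*(k + 6))
s_(k+1) − s_k = -6/((k + 3)*(k + 4)*(k + 5)*(k + 6))
(s_(k+1) − s_k) − t_k = 0

Valid — Δs_k = t_k.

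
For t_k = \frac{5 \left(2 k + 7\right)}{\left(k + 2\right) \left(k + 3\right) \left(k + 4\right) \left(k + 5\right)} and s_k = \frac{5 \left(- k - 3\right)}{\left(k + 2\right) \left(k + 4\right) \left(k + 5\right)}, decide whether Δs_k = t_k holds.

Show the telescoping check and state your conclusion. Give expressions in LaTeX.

Invalid: residual \frac{10 \left(- 3 k - 10\right)}{k^{5} + 20 k^{4} + 155 k^{3} + 580 k^{2} + 1044 k + 720} ≠ 0.

s_(k+1) = 5*(-k - 4)/((k + 3)*(k + 5)*(k + 6))
s_(k+1) − s_k = 5*(2*k**2 + 13*k + 22)/(k**5 + 20*k**4 + 155*k**3 + 580*k**2 + 1044*k + 720)
(s_(k+1) − s_k) − t_k = 10*(-3*k - 10)/(k**5 + 20*k**4 + 155*k**3 + 580*k**2 + 1044*k + 720)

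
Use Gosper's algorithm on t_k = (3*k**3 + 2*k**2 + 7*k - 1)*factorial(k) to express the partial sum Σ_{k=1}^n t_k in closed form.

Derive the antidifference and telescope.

Step 1: r(k) = (3*k**4 + 14*k**3 + 31*k**2 + 31*k + 11)/(3*k**3 + 2*k**2 + 7*k - 1).
Normal form (A,B,C) = (k + 1, 1, k**3 + 2*k**2/3 + 7*k/3 - 1/3).
Set up (k + 1)·f(k+1) − (1)·f(k) − (k**3 + 2*k**2/3 + 7*k/3 - 1/3) = 0.
d = 2 from the (1,0,3) case.
A polynomial solution: f(k) = (3*k**2 - 4*k + 2)/3.
Get s_k = R·t_k = (3*k**2 - 4*k + 2)*factorial(k) with R(k) = B(k−1)f(k)/C(k) = (3*k**2 - 4*k + 2)/(3*k**3 + 2*k**2 + 7*k - 1).
Verify: (3*k**3 + 2*k**2 + 7*k - 1)*factorial(k) matches t_k.
Telescope: S(n) = s_(n+1) − s_(1) = (3*n**2 + 2*n + 1)*factorial(n + 1) − (1) = 3*n**3*factorial(n) + 5*n**2*factorial(n) + 3*n*factorial(n) + factorial(n) - 1.

S(n) = 3*n**3*factorial(n) + 5*n**2*factorial(n) + 3*n*factorial(n) + factorial(n) - 1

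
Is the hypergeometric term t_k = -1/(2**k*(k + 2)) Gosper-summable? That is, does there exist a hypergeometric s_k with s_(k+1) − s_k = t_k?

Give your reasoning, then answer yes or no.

No — negative degree bound, so no certificate f.

r(k) = (k + 2)/(2*(k + 3)) after simplifying.
A = k/2 + 1, B = k + 3, C = 1.
Need (k/2 + 1)·f(k+1) − (k + 2)·f(k) = 1.
Degrees (1,1,0) ⇒ d ≤ -1.
deg f ≤ -1 is impossible — no certificate.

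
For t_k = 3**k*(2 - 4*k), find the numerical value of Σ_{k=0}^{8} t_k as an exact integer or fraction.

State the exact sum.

Σ = -275566

r(k) = 3*(2*k + 1)/(2*k - 1) after simplifying.
Gosper form: A/B · C(k+1)/C(k) with A=3, B=1, C=k - 1/2.
Need (3)·f(k+1) − (1)·f(k) = k - 1/2.
d = 1 from the (0,0,1) case.
Match coefficients ⇒ f(k) = (k - 2)/2.
R(k) = B(k−1)·f(k)/C(k) = (k - 2)/(2*k - 1); s_k = R·t_k = 2*3**k*(2 - k).
Check: Δs_k = 3**k*(2 - 4*k). ✓
Telescoping: Σ = s_(9) − s_(0) = -275562 − (4) = -275566.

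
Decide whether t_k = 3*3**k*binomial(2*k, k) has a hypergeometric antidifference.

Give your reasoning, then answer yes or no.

t_(k+1)/t_k = 6*(2*k + 1)/(k + 1).
Take A(k)=12*k + 6, B(k)=k + 1, C(k)=1.
Set up (12*k + 6)·f(k+1) − (k)·f(k) − (1) = 0.
From deg A=1, deg B=1, deg C=0: d=-1.
Negative degree bound (-1): no f exists, t_k not Gosper-summable.

No — negative degree bound, so no certificate f.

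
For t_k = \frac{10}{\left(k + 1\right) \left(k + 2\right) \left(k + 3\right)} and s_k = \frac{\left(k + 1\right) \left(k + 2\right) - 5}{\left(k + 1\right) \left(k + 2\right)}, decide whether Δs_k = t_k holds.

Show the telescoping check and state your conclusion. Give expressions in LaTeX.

s_(k+1) = ((k + 2)*(k + 3) - 5)/((k + 2)*(k + 3))
s_(k+1) − s_k = 10/(k**3 + 6*k**2 + 11*k + 6)
(s_(k+1) − s_k) − t_k = 0

valid (s_(k+1) − s_k reduces to t_k)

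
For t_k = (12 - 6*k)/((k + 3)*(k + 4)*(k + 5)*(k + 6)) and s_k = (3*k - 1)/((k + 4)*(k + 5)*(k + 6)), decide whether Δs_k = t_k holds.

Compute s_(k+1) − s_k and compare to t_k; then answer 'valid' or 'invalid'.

s_(k+1) = (3*k + 2)/((k + 5)*(k + 6)*(k + 7))
s_(k+1) − s_k = 3*(5 - 2*k)/(k**4 + 22*k**3 + 179*k**2 + 638*k + 840)
(s_(k+1) − s_k) − t_k = 3*(9*k - 13)/(k**5 + 25*k**4 + 245*k**3 + 1175*k**2 + 2754*k + 2520)

Invalid: residual 3*(9*k - 13)/(k**5 + 25*k**4 + 245*k**3 + 1175*k**2 + 2754*k + 2520) ≠ 0.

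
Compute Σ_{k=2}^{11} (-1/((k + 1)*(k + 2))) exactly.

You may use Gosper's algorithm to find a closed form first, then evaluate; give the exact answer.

Step 1: r(k) = (k + 1)/(k + 3).
Normal form (A,B,C) = (k + 1, k + 3, 1).
Set up (k + 1)·f(k+1) − (k + 2)·f(k) − (1) = 0.
Bound: deg f ≤ 1.
Solve for f: f(k) = k (degree 1 ≤ 1).
Then R = B(k−1)f/C = k*(k + 2), so s_k = R(k)·t_k = -k/(k + 1).
Check: Δs_k = -1/(k**2 + 3*k + 2). ✓
Evaluate s at k=12 and k=2: -12/13 and -2/3; difference -10/39.

Σ = -10/39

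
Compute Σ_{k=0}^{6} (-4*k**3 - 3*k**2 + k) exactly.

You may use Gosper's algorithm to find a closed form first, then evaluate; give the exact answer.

Σ = -2016

r(k) = (4*k**2 + 11*k + 6)/(k*(4*k - 1)) after simplifying.
Gosper form: A/B · C(k+1)/C(k) with A=1, B=1, C=k**3 + 3*k**2/4 - k/4.
Solve (1)·f(k+1) − (1)·f(k) = k**3 + 3*k**2/4 - k/4.
deg f ≤ 4 (via 0,0,3).
Coefficient equations give f(k) = k*(k - 1)**2*(k + 1)/4.
Get s_k = R·t_k = k*(-k**3 + k**2 + k - 1) with R(k) = B(k−1)f(k)/C(k) = (k - 1)**2/(4*k - 1).
Δs = k*(-4*k**2 - 3*k + 1), as required.
Sum = s_(7) − s_(0); s_(7) = -2016, s_(0) = 0 ⇒ -2016.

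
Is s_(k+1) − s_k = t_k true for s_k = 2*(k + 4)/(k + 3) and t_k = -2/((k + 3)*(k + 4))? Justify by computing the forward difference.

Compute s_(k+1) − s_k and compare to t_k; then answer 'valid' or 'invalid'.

s_(k+1) = 2*(k + 5)/(k + 4)
s_(k+1) − s_k = -2/(k**2 + 7*k + 12)
(s_(k+1) − s_k) − t_k = 0

Valid — Δs_k = t_k.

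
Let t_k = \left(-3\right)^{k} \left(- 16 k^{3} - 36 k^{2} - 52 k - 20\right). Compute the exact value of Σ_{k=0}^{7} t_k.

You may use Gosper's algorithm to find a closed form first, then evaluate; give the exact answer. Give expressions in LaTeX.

Step 1: r(k) = 3*(-4*k**3 - 21*k**2 - 43*k - 31)/(4*k**3 + 9*k**2 + 13*k + 5).
Take A(k)=-3, B(k)=1, C(k)=k**3 + 9*k**2/4 + 13*k/4 + 5/4.
f must satisfy (-3)·f(k+1) − (1)·f(k) = k**3 + 9*k**2/4 + 13*k/4 + 5/4.
deg f ≤ 3 (via 0,0,3).
Coefficient equations give f(k) = -(4*k**3 + 4*k - 1)/16.
Certificate R = B(k−1)f/C = -(4*k**3 + 4*k - 1)/(4*(4*k**3 + 9*k**2 + 13*k + 5)) gives s_k = (-3)**k*(4*k**3 + 4*k - 1).
Verify: 4*(-3)**k*(-k**3 - 4*k - 3*(k + 1)**3 - 2) matches t_k.
Telescoping: Σ = s_(8) − s_(0) = 13640319 − (-1) = 13640320.

Σ = 13640320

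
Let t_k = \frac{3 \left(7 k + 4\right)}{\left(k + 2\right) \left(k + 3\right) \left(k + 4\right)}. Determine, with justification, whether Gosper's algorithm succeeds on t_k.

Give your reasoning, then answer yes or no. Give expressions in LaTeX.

r(k) = (k + 2)*(7*k + 11)/((k + 5)*(7*k + 4)) after simplifying.
A = k + 2, B = k + 5, C = k + 4/7.
Key eq: (k + 2)·f(k+1) = (k + 4)·f(k) + (k + 4/7).
Degrees (1,1,1) ⇒ d ≤ 2.
A polynomial solution: f(k) = k*(3*k + 1)/14.
Get s_k = R·t_k = 3*k*(3*k + 1)/(2*(k + 2)*(k + 3)) with R(k) = B(k−1)f(k)/C(k) = k*(k + 4)*(3*k + 1)/(2*(7*k + 4)).
Check: Δs_k = 3*(7*k + 4)/(k**3 + 9*k**2 + 26*k + 24). ✓

Yes. s_k = \frac{3 k \left(3 k + 1\right)}{2 \left(k + 2\right) \left(k + 3\right)}.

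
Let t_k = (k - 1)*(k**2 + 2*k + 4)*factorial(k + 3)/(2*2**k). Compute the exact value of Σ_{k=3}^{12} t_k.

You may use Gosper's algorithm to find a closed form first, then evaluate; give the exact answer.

Σ = 337134797820

The ratio is k*(k + 4)*(2*k + (k + 1)**2 + 6)/(2*(k - 1)*(k**2 + 2*k + 4)).
Take A(k)=k/2 + 2, B(k)=1, C(k)=k**3 + k**2 + 2*k - 4.
Solve (k/2 + 2)·f(k+1) − (1)·f(k) = k**3 + k**2 + 2*k - 4.
Degrees (1,0,3) ⇒ d ≤ 2.
Solving with deg f ≤ 2: f(k) = 2*(k - 2)*(k - 1).
Get s_k = R·t_k = (k - 2)*(k - 1)*factorial(k + 3)/2**k with R(k) = B(k−1)f(k)/C(k) = 2*(k - 2)/(k**2 + 2*k + 4).
s_(k+1) − s_k = (k - 1)*(k**2 + 2*k + 4)*factorial(k + 3)/(2*2**k) = t_k.
Sum = s_(13) − s_(3); s_(13) = 337134798000, s_(3) = 180 ⇒ 337134797820.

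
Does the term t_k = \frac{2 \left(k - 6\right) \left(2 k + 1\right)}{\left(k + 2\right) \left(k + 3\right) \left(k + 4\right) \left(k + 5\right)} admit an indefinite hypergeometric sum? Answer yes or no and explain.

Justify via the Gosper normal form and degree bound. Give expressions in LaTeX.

Yes. s_k = \frac{k \left(- k^{2} - 57 k - 14\right)}{12 \left(k^{3} + 9 k^{2} + 26 k + 24\right)}.

t_(k+1)/t_k = (k - 5)*(k + 2)*(2*k + 3)/((k - 6)*(k + 6)*(2*k + 1)).
Gosper form: A/B · C(k+1)/C(k) with A=k + 2, B=k + 6, C=k**2 - 11*k/2 - 3.
Key eq: (k + 2)·f(k+1) = (k + 5)·f(k) + (k**2 - 11*k/2 - 3).
Bound: deg f ≤ 3.
A polynomial solution: f(k) = -k*(k**2 + 57*k + 14)/48.
Get s_k = R·t_k = k*(-k**2 - 57*k - 14)/(12*(k**3 + 9*k**2 + 26*k + 24)) with R(k) = B(k−1)f(k)/C(k) = -k*(k + 5)*(k**2 + 57*k + 14)/(24*(k - 6)*(2*k + 1)).
Δs = 2*(2*k**2 - 11*k - 6)/(k**4 + 14*k**3 + 71*k**2 + 154*k + 120), as required.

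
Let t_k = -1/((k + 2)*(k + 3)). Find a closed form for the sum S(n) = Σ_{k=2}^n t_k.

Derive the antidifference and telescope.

S(n) = (1 - n)/(4*(n + 3))

Ratio r(k) = (k + 2)/(k + 4).
Gosper form: A/B · C(k+1)/C(k) with A=k + 2, B=k + 4, C=1.
Need (k + 2)·f(k+1) − (k + 3)·f(k) = 1.
d = 1 from the (1,1,0) case.
Solving with deg f ≤ 1: f(k) = k/2.
R(k) = B(k−1)·f(k)/C(k) = k*(k + 3)/2; s_k = R·t_k = -k/(2*k + 4).
Verify: -1/(k**2 + 5*k + 6) matches t_k.
Telescope: S(n) = s_(n+1) − s_(2) = (-n - 1)/(2*(n + 3)) − (-1/4) = (1 - n)/(4*(n + 3)).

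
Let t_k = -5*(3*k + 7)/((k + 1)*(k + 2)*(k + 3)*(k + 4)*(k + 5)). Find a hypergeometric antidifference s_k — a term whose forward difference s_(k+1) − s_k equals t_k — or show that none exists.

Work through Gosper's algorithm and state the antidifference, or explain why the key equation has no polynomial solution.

s_k = 5*k*(-k**2 - 8*k - 19)/(12*(k**3 + 8*k**2 + 19*k + 12))

Step 1: r(k) = (k + 1)*(3*k + 10)/((k + 6)*(3*k + 7)).
Gosper form: A/B · C(k+1)/C(k) with A=k + 1, B=k + 6, C=k + 7/3.
f must satisfy (k + 1)·f(k+1) − (k + 5)·f(k) = k + 7/3.
From deg A=1, deg B=1, deg C=1: d=4.
A polynomial solution: f(k) = k*(k + 2)*(k**2 + 8*k + 19)/36.
Then R = B(k−1)f/C = k*(k + 2)*(k + 5)*(k**2 + 8*k + 19)/(12*(3*k + 7)), so s_k = R(k)·t_k = 5*k*(-k**2 - 8*k - 19)/(12*(k**3 + 8*k**2 + 19*k + 12)).
Check: Δs_k = 5*(-3*k - 7)/(k**5 + 15*k**4 + 85*k**3 + 225*k**2 + 274*k + 120). ✓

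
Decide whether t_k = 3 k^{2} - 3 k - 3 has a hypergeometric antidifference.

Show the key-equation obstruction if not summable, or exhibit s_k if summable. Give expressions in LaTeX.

Yes. s_k = k \left(k^{2} - 3 k - 1\right).

The ratio is (k**2 + k - 1)/(k**2 - k - 1).
Normal form (A,B,C) = (1, 1, k**2 - k - 1).
f must satisfy (1)·f(k+1) − (1)·f(k) = k**2 - k - 1.
Degrees (0,0,2) ⇒ d ≤ 3.
A polynomial solution: f(k) = k*(k**2 - 3*k - 1)/3.
So s_k = (B(k−1)f/C)·t_k = (k*(k**2 - 3*k - 1)/(3*(k**2 - k - 1)))·t_k = k*(k**2 - 3*k - 1).
Check: Δs_k = 3*k**2 - 3*k - 3. ✓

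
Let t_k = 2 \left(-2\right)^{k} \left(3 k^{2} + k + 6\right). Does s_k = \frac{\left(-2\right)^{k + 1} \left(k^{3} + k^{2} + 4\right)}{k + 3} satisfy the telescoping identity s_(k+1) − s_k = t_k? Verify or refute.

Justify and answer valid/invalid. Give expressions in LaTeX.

s_(k+1) = (-2)**(k + 2)*((k + 1)**3 + (k + 1)**2 + 4)/(k + 4)
s_(k+1) − s_k = 2*(-2)**k*(3*k**4 + 19*k**3 + 38*k**2 + 46*k + 52)/(k**2 + 7*k + 12)
(s_(k+1) − s_k) − t_k = (-2)**(k + 1)*(3*k**3 + 11*k**2 + 8*k + 20)/(k**2 + 7*k + 12)

Invalid: residual \frac{\left(-2\right)^{k + 1} \left(3 k^{3} + 11 k^{2} + 8 k + 20\right)}{k^{2} + 7 k + 12} ≠ 0.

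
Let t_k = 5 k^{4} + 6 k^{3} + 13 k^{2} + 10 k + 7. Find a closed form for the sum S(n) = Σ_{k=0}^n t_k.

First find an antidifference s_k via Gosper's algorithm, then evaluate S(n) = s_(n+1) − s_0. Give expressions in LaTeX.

Step 1: r(k) = (5*k**4 + 26*k**3 + 61*k**2 + 74*k + 41)/(5*k**4 + 6*k**3 + 13*k**2 + 10*k + 7).
Gosper form: A/B · C(k+1)/C(k) with A=1, B=1, C=k**4 + 6*k**3/5 + 13*k**2/5 + 2*k + 7/5.
Key eq: (1)·f(k+1) = (1)·f(k) + (k**4 + 6*k**3/5 + 13*k**2/5 + 2*k + 7/5).
deg f ≤ 5 (via 0,0,4).
Solve for f: f(k) = k*(k**4 - k**3 + 3*k**2 + 4)/5 (degree 5 ≤ 5).
Get s_k = R·t_k = k*(k**4 - k**3 + 3*k**2 + 4) with R(k) = B(k−1)f(k)/C(k) = k*(k**4 - k**3 + 3*k**2 + 4)/(5*k**4 + 6*k**3 + 13*k**2 + 10*k + 7).
Check: Δs_k = 5*k**4 + 6*k**3 + 13*k**2 + 10*k + 7. ✓
Telescope: S(n) = s_(n+1) − s_(0) = n**5 + 4*n**4 + 9*n**3 + 13*n**2 + 14*n + 7 − (0) = n**5 + 4*n**4 + 9*n**3 + 13*n**2 + 14*n + 7.

S(n) = n^{5} + 4 n^{4} + 9 n^{3} + 13 n^{2} + 14 n + 7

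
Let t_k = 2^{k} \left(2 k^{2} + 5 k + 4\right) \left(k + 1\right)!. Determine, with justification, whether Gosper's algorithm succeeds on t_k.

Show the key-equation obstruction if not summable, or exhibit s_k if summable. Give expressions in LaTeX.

t_(k+1)/t_k = 2*(2*k**3 + 13*k**2 + 29*k + 22)/(2*k**2 + 5*k + 4).
A = 2*k + 4, B = 1, C = k**2 + 5*k/2 + 2.
Need (2*k + 4)·f(k+1) − (1)·f(k) = k**2 + 5*k/2 + 2.
Bound: deg f ≤ 1.
Solving with deg f ≤ 1: f(k) = k/2.
Get s_k = R·t_k = 2**k*k*factorial(k + 1) with R(k) = B(k−1)f(k)/C(k) = k/(2*k**2 + 5*k + 4).
Check: Δs_k = 2**k*(2*k**2 + 5*k + 4)*factorial(k + 1). ✓

Yes. s_k = 2^{k} k \left(k + 1\right)!.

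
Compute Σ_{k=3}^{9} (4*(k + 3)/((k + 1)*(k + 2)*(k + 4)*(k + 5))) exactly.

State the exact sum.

The ratio is (k + 1)*(k + 4)**2/((k + 3)**2*(k + 6)).
Take A(k)=k + 1, B(k)=k + 6, C(k)=k**2 + 6*k + 9.
Key eq: (k + 1)·f(k+1) = (k + 5)·f(k) + (k**2 + 6*k + 9).
deg f ≤ 4 (via 1,1,2).
Coefficient equations give f(k) = k*(k + 2)*(k + 3)*(k + 5)/8.
Certificate R = B(k−1)f/C = k*(k + 2)*(k + 5)**2/(8*(k + 3)) gives s_k = k*(k + 5)/(2*(k**2 + 5*k + 4)).
Verify: 4*(k + 3)/(k**4 + 12*k**3 + 49*k**2 + 78*k + 40) matches t_k.
Sum = s_(10) − s_(3); s_(10) = 75/154, s_(3) = 3/7 ⇒ 9/154.

Σ = 9/154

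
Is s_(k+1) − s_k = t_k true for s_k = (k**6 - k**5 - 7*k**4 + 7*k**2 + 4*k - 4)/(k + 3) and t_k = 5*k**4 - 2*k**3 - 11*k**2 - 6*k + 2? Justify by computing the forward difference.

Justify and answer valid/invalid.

Invalid: residual (-4*k**5 - 16*k**4 + 16*k**3 + 41*k**2 + 19*k - 8)/(k**2 + 7*k + 12) ≠ 0.

s_(k+1) = k*(k**5 + 5*k**4 + 3*k**3 - 18*k**2 - 30*k - 9)/(k + 4)
s_(k+1) − s_k = (5*k**6 + 29*k**5 + 19*k**4 - 91*k**3 - 131*k**2 - 39*k + 16)/(k**2 + 7*k + 12)
(s_(k+1) − s_k) − t_k = (-4*k**5 - 16*k**4 + 16*k**3 + 41*k**2 + 19*k - 8)/(k**2 + 7*k + 12)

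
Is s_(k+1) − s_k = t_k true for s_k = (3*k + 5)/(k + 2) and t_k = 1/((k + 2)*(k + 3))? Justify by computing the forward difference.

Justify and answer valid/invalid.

valid; difference matches t_k

s_(k+1) = (3*k + 8)/(k + 3)
s_(k+1) − s_k = 1/(k**2 + 5*k + 6)
(s_(k+1) − s_k) − t_k = 0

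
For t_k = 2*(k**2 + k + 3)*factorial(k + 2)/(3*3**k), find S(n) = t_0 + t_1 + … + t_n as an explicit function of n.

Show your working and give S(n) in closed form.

S(n) = 2*3**(-n - 1)*(n + 1)*factorial(n + 3)

Step 1: r(k) = (k + 3)*(k + (k + 1)**2 + 4)/(3*(k**2 + k + 3)).
Take A(k)=k/3 + 1, B(k)=1, C(k)=k**2 + k + 3.
f must satisfy (k/3 + 1)·f(k+1) − (1)·f(k) = k**2 + k + 3.
d = 1 from the (1,0,2) case.
Match coefficients ⇒ f(k) = 3*k.
Certificate R = B(k−1)f/C = 3*k/(k**2 + k + 3) gives s_k = 2*k*factorial(k + 2)/3**k.
Δs = 2*(k**2 + k + 3)*factorial(k + 2)/(3*3**k), as required.
Σ_(k=0)^n t_k = s_(n+1) − s_(0) = (2*3**(-n - 1)*(n + 1)*factorial(n + 3)) − (0), i.e. 2*3**(-n - 1)*(n + 1)*factorial(n + 3).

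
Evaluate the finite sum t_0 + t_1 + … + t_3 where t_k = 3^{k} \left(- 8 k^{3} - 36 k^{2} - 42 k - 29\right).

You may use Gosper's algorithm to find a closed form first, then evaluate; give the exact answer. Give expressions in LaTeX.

Step 1: r(k) = 3*(8*k**3 + 60*k**2 + 138*k + 115)/(8*k**3 + 36*k**2 + 42*k + 29).
Gosper form: A/B · C(k+1)/C(k) with A=3, B=1, C=k**3 + 9*k**2/2 + 21*k/4 + 29/8.
f must satisfy (3)·f(k+1) − (1)·f(k) = k**3 + 9*k**2/2 + 21*k/4 + 29/8.
Degrees (0,0,3) ⇒ d ≤ 3.
Solve for f: f(k) = (4*k**3 + 3*k + 4)/8 (degree 3 ≤ 3).
So s_k = (B(k−1)f/C)·t_k = ((4*k**3 + 3*k + 4)/(8*k**3 + 36*k**2 + 42*k + 29))·t_k = 3**k*(-4*k**3 - 3*k - 4).
Δs = 3**k*(4*k**3 - 6*k - 12*(k + 1)**3 - 17), as required.
Σ_(k=0)^(3) t_k = s_(4) − s_(0) = -22032 − (-4) = -22028.

Σ = -22028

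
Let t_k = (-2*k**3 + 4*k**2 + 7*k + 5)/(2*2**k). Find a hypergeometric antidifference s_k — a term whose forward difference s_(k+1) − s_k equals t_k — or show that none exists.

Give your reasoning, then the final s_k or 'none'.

s_k = (2*k**3 + 2*k**2 + 3*k + 2)/2**k

The ratio is (k**3 + k**2 - 9*k/2 - 7)/(2*k**3 - 4*k**2 - 7*k - 5).
Take A(k)=1/2, B(k)=1, C(k)=k**3 - 2*k**2 - 7*k/2 - 5/2.
Solve (1/2)·f(k+1) − (1)·f(k) = k**3 - 2*k**2 - 7*k/2 - 5/2.
Degrees (0,0,3) ⇒ d ≤ 3.
Solve for f: f(k) = -2*k**3 - 2*k**2 - 3*k - 2 (degree 3 ≤ 3).
Get s_k = R·t_k = (2*k**3 + 2*k**2 + 3*k + 2)/2**k with R(k) = B(k−1)f(k)/C(k) = -2*(2*k**3 + 2*k**2 + 3*k + 2)/(2*k**3 - 4*k**2 - 7*k - 5).
Verify: (-2*k**3 + 4*k**2 + 7*k + 5)/(2*2**k) matches t_k.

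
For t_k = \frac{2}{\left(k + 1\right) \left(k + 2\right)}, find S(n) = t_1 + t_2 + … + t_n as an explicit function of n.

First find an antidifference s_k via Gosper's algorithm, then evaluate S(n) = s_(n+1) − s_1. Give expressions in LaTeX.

r(k) = (k + 1)/(k + 3) after simplifying.
A = k + 1, B = k + 3, C = 1.
Set up (k + 1)·f(k+1) − (k + 2)·f(k) − (1) = 0.
Bound: deg f ≤ 1.
Solving with deg f ≤ 1: f(k) = k.
Get s_k = R·t_k = 2*k/(k + 1) with R(k) = B(k−1)f(k)/C(k) = k*(k + 2).
Check: Δs_k = 2/(k**2 + 3*k + 2). ✓
Telescope: S(n) = s_(n+1) − s_(1) = 2*(n + 1)/(n + 2) − (1) = n/(n + 2).

S(n) = \frac{n}{n + 2}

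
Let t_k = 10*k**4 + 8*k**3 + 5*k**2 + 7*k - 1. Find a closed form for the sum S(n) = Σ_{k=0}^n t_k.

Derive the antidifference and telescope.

Ratio r(k) = (10*k**4 + 48*k**3 + 89*k**2 + 81*k + 29)/(10*k**4 + 8*k**3 + 5*k**2 + 7*k - 1).
So A=1 and B=1, with C=k**4 + 4*k**3/5 + k**2/2 + 7*k/10 - 1/10.
Key eq: (1)·f(k+1) = (1)·f(k) + (k**4 + 4*k**3/5 + k**2/2 + 7*k/10 - 1/10).
From deg A=0, deg B=0, deg C=4: d=5.
A polynomial solution: f(k) = k*(2*k**4 - 3*k**3 + k**2 + 3*k - 4)/10.
R(k) = B(k−1)·f(k)/C(k) = k*(2*k**4 - 3*k**3 + k**2 + 3*k - 4)/(10*k**4 + 8*k**3 + 5*k**2 + 7*k - 1); s_k = R·t_k = k*(2*k**4 - 3*k**3 + k**2 + 3*k - 4).
s_(k+1) − s_k = 10*k**4 + 8*k**3 + 5*k**2 + 7*k - 1 = t_k.
Evaluate: s_(n+1) = 2*n**5 + 7*n**4 + 9*n**3 + 8*n**2 + 3*n - 1; subtract s_(0) = 0 ⇒ S(n) = 2*n**5 + 7*n**4 + 9*n**3 + 8*n**2 + 3*n - 1.

S(n) = 2*n**5 + 7*n**4 + 9*n**3 + 8*n**2 + 3*n - 1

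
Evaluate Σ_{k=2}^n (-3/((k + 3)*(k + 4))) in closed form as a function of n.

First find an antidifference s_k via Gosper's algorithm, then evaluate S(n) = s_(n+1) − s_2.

S(n) = 3*(1 - n)/(5*(n + 4))

t_(k+1)/t_k = (k + 3)/(k + 5).
Gosper form: A/B · C(k+1)/C(k) with A=k + 3, B=k + 5, C=1.
Key eq: (k + 3)·f(k+1) = (k + 4)·f(k) + (1).
d = 1 from the (1,1,0) case.
A polynomial solution: f(k) = k/3.
R(k) = B(k−1)·f(k)/C(k) = k*(k + 4)/3; s_k = R·t_k = -k/(k + 3).
Verify: -3/(k**2 + 7*k + 12) matches t_k.
Σ_(k=2)^n t_k = s_(n+1) − s_(2) = ((-n - 1)/(n + 4)) − (-2/5), i.e. 3*(1 - n)/(5*(n + 4)).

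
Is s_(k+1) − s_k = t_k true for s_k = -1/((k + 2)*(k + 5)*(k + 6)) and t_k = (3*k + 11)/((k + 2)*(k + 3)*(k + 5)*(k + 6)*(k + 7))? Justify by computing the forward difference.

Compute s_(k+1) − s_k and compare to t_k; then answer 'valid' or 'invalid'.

s_(k+1) = -1/((k + 3)*(k + 6)*(k + 7))
s_(k+1) − s_k = (3*k + 11)/(k**5 + 23*k**4 + 203*k**3 + 853*k**2 + 1692*k + 1260)
(s_(k+1) − s_k) − t_k = 0

Valid — Δs_k = t_k.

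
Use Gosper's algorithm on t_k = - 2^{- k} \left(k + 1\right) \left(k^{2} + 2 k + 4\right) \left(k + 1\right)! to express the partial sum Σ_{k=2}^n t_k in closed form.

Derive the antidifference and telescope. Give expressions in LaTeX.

S(n) = 2^{- n} \left(18 \cdot 2^{n} - n^{4} n! - 6 n^{3} n! - 13 n^{2} n! - 12 n n! - 4 n!\right)

Ratio r(k) = (k + 2)**2*(k + (k + 1)**2/2 + 3)/((k + 1)*(k**2 + 2*k + 4)).
A = k/2 + 1, B = 1, C = k**3 + 3*k**2 + 6*k + 4.
Key eq: (k/2 + 1)·f(k+1) = (1)·f(k) + (k**3 + 3*k**2 + 6*k + 4).
Degrees (1,0,3) ⇒ d ≤ 2.
Solve for f: f(k) = 2*k*(k + 1) (degree 2 ≤ 2).
Certificate R = B(k−1)f/C = 2*k/(k**2 + 2*k + 4) gives s_k = -2**(1 - k)*k*(k + 1)*factorial(k + 1).
Check: Δs_k = -(k + 1)*(k**2 + 2*k + 4)*factorial(k + 1)/2**k. ✓
s_(n+1) = -(n + 1)*(n + 2)*factorial(n + 2)/2**n and s_(2) = -18, so S(n) = (18*2**n - n**4*factorial(n) - 6*n**3*factorial(n) - 13*n**2*factorial(n) - 12*n*factorial(n) - 4*factorial(n))/2**n.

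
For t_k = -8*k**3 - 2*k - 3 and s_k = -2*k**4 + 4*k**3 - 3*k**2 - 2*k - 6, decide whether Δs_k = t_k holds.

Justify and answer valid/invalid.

s_(k+1) = -2*k**4 - 4*k**3 - 3*k**2 - 4*k - 9
s_(k+1) − s_k = -8*k**3 - 2*k - 3
(s_(k+1) − s_k) − t_k = 0

valid; difference matches t_k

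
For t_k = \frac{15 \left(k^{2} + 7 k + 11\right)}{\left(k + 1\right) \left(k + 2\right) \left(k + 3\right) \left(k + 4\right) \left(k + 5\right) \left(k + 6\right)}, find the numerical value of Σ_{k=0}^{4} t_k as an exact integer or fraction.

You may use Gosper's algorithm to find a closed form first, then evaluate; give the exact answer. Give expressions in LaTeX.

t_(k+1)/t_k = (k + 1)*(7*k + (k + 1)**2 + 18)/((k + 7)*(k**2 + 7*k + 11)).
A = k + 1, B = k + 7, C = k**2 + 7*k + 11.
Need (k + 1)·f(k+1) − (k + 6)·f(k) = k**2 + 7*k + 11.
d = 5 from the (1,1,2) case.
Solving with deg f ≤ 5: f(k) = k*(k + 2)*(k + 4)*(k**2 + 9*k + 23)/45.
Certificate R = B(k−1)f/C = k*(k + 2)*(k + 4)*(k + 6)*(k**2 + 9*k + 23)/(45*(k**2 + 7*k + 11)) gives s_k = k*(k**2 + 9*k + 23)/(3*(k**3 + 9*k**2 + 23*k + 15)).
Verify: 15*(k**2 + 7*k + 11)/(k**6 + 21*k**5 + 175*k**4 + 735*k**3 + 1624*k**2 + 1764*k + 720) matches t_k.
Telescoping: Σ = s_(5) − s_(0) = 31/96 − (0) = 31/96.

Σ = 31/96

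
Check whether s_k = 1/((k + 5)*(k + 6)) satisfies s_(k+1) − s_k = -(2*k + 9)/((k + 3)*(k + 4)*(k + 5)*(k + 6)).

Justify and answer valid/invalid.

Invalid: residual 3*(3*k + 13)/(k**5 + 25*k**4 + 245*k**3 + 1175*k**2 + 2754*k + 2520) ≠ 0.

s_(k+1) = 1/((k + 6)*(k + 7))
s_(k+1) − s_k = -2/(k**3 + 18*k**2 + 107*k + 210)
(s_(k+1) − s_k) − t_k = 3*(3*k + 13)/(k**5 + 25*k**4 + 245*k**3 + 1175*k**2 + 2754*k + 2520)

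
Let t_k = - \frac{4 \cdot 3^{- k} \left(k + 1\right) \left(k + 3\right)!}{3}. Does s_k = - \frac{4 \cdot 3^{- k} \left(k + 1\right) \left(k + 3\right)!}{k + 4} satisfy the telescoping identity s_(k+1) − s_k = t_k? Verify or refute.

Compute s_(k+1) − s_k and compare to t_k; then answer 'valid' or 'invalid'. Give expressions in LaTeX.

s_(k+1) = -4*(k + 2)*factorial(k + 4)/(3*3**k*(k + 5))
s_(k+1) − s_k = -4*(k**3 + 7*k**2 + 14*k + 17)*factorial(k + 3)/(3*3**k*(k + 4)*(k + 5))
(s_(k+1) − s_k) − t_k = 4*(k**2 + 5*k + 1)*factorial(k + 3)/(3**k*(k + 4)*(k + 5))

Invalid: residual \frac{4 \cdot 3^{- k} \left(k^{2} + 5 k + 1\right) \left(k + 3\right)!}{\left(k + 4\right) \left(k + 5\right)} ≠ 0.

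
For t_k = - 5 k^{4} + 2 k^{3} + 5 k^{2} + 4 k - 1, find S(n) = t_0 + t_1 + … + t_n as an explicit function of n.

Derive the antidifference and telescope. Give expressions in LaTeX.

S(n) = - n^{5} - 2 n^{4} + n^{3} + 5 n^{2} + 2 n - 1

Ratio r(k) = (5*k**4 + 18*k**3 + 19*k**2 - 5)/(5*k**4 - 2*k**3 - 5*k**2 - 4*k + 1).
Factor: A=1; B=1; C=k**4 - 2*k**3/5 - k**2 - 4*k/5 + 1/5.
f must satisfy (1)·f(k+1) − (1)·f(k) = k**4 - 2*k**3/5 - k**2 - 4*k/5 + 1/5.
d = 5 from the (0,0,4) case.
A polynomial solution: f(k) = k*(k**4 - 3*k**3 + k**2 + 2)/5.
Get s_k = R·t_k = k*(-k**4 + 3*k**3 - k**2 - 2) with R(k) = B(k−1)f(k)/C(k) = k*(k**4 - 3*k**3 + k**2 + 2)/(5*k**4 - 2*k**3 - 5*k**2 - 4*k + 1).
Δs = -5*k**4 + 2*k**3 + 5*k**2 + 4*k - 1, as required.
s_(n+1) = -n**5 - 2*n**4 + n**3 + 5*n**2 + 2*n - 1 and s_(0) = 0, so S(n) = -n**5 - 2*n**4 + n**3 + 5*n**2 + 2*n - 1.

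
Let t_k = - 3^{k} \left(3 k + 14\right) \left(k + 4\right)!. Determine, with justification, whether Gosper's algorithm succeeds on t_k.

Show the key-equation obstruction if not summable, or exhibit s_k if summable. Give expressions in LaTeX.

Yes. s_k = - 3^{k} \left(k + 4\right)!.

Compute t_(k+1)/t_k: get 3*(k + 5)*(3*k + 17)/(3*k + 14).
Take A(k)=3*k + 15, B(k)=1, C(k)=k + 14/3.
f must satisfy (3*k + 15)·f(k+1) − (1)·f(k) = k + 14/3.
d = 0 from the (1,0,1) case.
Solving with deg f ≤ 0: f(k) = 1/3.
Certificate R = B(k−1)f/C = 1/(3*k + 14) gives s_k = -3**k*factorial(k + 4).
s_(k+1) − s_k = -3**k*(3*k + 14)*factorial(k + 4) = t_k.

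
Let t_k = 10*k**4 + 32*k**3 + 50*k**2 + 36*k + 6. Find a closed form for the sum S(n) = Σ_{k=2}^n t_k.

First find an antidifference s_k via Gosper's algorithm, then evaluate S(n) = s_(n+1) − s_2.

S(n) = 2*n**5 + 13*n**4 + 36*n**3 + 51*n**2 + 32*n - 134

Step 1: r(k) = (5*k**4 + 36*k**3 + 103*k**2 + 136*k + 67)/(5*k**4 + 16*k**3 + 25*k**2 + 18*k + 3).
Factor: A=1; B=1; C=k**4 + 16*k**3/5 + 5*k**2 + 18*k/5 + 3/5.
Solve (1)·f(k+1) − (1)·f(k) = k**4 + 16*k**3/5 + 5*k**2 + 18*k/5 + 3/5.
Bound: deg f ≤ 5.
Solve for f: f(k) = k*(2*k**4 + 3*k**3 + 4*k**2 + k - 4)/10 (degree 5 ≤ 5).
Certificate R = B(k−1)f/C = k*(2*k**4 + 3*k**3 + 4*k**2 + k - 4)/(2*(5*k**4 + 16*k**3 + 25*k**2 + 18*k + 3)) gives s_k = k*(2*k**4 + 3*k**3 + 4*k**2 + k - 4).
Δs = 10*k**4 + 32*k**3 + 50*k**2 + 36*k + 6, as required.
Σ_(k=2)^n t_k = s_(n+1) − s_(2) = (2*n**5 + 13*n**4 + 36*n**3 + 51*n**2 + 32*n + 6) − (140), i.e. 2*n**5 + 13*n**4 + 36*n**3 + 51*n**2 + 32*n - 134.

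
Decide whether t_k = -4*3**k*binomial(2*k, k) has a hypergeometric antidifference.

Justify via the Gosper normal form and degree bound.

Step 1: r(k) = 6*(2*k + 1)/(k + 1).
Normal form (A,B,C) = (12*k + 6, k + 1, 1).
Need (12*k + 6)·f(k+1) − (k)·f(k) = 1.
Bound: deg f ≤ -1.
Negative degree bound (-1): no f exists, t_k not Gosper-summable.

No — key equation has no polynomial f.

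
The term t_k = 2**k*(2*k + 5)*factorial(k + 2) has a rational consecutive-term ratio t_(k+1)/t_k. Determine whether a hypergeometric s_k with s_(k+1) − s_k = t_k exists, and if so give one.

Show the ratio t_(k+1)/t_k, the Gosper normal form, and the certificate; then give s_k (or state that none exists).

s_k = 2**k*factorial(k + 2)

Compute t_(k+1)/t_k: get 2*(k + 3)*(2*k + 7)/(2*k + 5).
So A=2*k + 6 and B=1, with C=k + 5/2.
Need (2*k + 6)·f(k+1) − (1)·f(k) = k + 5/2.
deg f ≤ 0 (via 1,0,1).
Solve for f: f(k) = 1/2 (degree 0 ≤ 0).
Certificate R = B(k−1)f/C = 1/(2*k + 5) gives s_k = 2**k*factorial(k + 2).
s_(k+1) − s_k = 2**k*(2*k + 5)*factorial(k + 2) = t_k.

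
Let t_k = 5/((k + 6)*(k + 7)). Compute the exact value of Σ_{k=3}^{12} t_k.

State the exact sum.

r(k) = (k + 6)/(k + 8) after simplifying.
A = k + 6, B = k + 8, C = 1.
Need (k + 6)·f(k+1) − (k + 7)·f(k) = 1.
Degrees (1,1,0) ⇒ d ≤ 1.
Coefficient equations give f(k) = k/6.
Certificate R = B(k−1)f/C = k*(k + 7)/6 gives s_k = 5*k/(6*(k + 6)).
Verify: 5/(k**2 + 13*k + 42) matches t_k.
Evaluate s at k=13 and k=3: 65/114 and 5/18; difference 50/171.

Σ = 50/171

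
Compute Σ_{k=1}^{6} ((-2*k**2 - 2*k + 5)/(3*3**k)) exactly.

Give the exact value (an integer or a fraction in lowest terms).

The ratio is (2*k**2 + 6*k - 1)/(3*(2*k**2 + 2*k - 5)).
A = 1/3, B = 1, C = k**2 + k - 5/2.
Need (1/3)·f(k+1) − (1)·f(k) = k**2 + k - 5/2.
Degrees (0,0,2) ⇒ d ≤ 2.
Solve for f: f(k) = -3*(k**2 + 2*k - 1)/2 (degree 2 ≤ 2).
So s_k = (B(k−1)f/C)·t_k = (-3*(k**2 + 2*k - 1)/(2*k**2 + 2*k - 5))·t_k = (k**2 + 2*k - 1)/3**k.
Check: Δs_k = (-2*k**2 - 2*k + 5)/(3*3**k). ✓
Sum = s_(7) − s_(1); s_(7) = 62/2187, s_(1) = 2/3 ⇒ -1396/2187.

Σ = -1396/2187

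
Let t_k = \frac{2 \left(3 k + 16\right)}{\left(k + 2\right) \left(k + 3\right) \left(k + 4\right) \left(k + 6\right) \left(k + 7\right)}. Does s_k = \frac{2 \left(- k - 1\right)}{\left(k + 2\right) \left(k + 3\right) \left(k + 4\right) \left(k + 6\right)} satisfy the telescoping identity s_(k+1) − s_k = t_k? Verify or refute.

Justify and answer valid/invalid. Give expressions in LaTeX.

Invalid: residual \frac{6 \left(- 4 k - 23\right)}{k^{6} + 27 k^{5} + 295 k^{4} + 1665 k^{3} + 5104 k^{2} + 8028 k + 5040} ≠ 0.

s_(k+1) = 2*(-k - 2)/((k + 3)*(k + 4)*(k + 5)*(k + 7))
s_(k+1) − s_k = 2*(3*k**2 + 19*k + 11)/(k**6 + 27*k**5 + 295*k**4 + 1665*k**3 + 5104*k**2 + 8028*k + 5040)
(s_(k+1) − s_k) − t_k = 6*(-4*k - 23)/(k**6 + 27*k**5 + 295*k**4 + 1665*k**3 + 5104*k**2 + 8028*k + 5040)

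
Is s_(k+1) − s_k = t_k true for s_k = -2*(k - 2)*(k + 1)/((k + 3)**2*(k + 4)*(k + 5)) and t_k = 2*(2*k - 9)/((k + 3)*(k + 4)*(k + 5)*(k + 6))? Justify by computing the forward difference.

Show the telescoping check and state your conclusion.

Invalid: residual 4*(-3*k**2 - k + 39)/(k**6 + 25*k**5 + 257*k**4 + 1391*k**3 + 4182*k**2 + 6624*k + 4320) ≠ 0.

s_(k+1) = -2*(k - 1)*(k + 2)/((k + 4)**2*(k + 5)*(k + 6))
s_(k+1) − s_k = 2*(2*k**3 - k**2 - 41*k - 30)/(k**6 + 25*k**5 + 257*k**4 + 1391*k**3 + 4182*k**2 + 6624*k + 4320)
(s_(k+1) − s_k) − t_k = 4*(-3*k**2 - k + 39)/(k**6 + 25*k**5 + 257*k**4 + 1391*k**3 + 4182*k**2 + 6624*k + 4320)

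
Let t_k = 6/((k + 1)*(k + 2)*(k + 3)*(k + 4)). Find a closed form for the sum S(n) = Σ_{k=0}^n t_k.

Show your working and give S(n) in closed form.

r(k) = (k + 1)/(k + 5) after simplifying.
A = k + 1, B = k + 5, C = 1.
f must satisfy (k + 1)·f(k+1) − (k + 4)·f(k) = 1.
From deg A=1, deg B=1, deg C=0: d=3.
Coefficient equations give f(k) = k*(k**2 + 6*k + 11)/18.
Then R = B(k−1)f/C = k*(k + 4)*(k**2 + 6*k + 11)/18, so s_k = R(k)·t_k = k*(k**2 + 6*k + 11)/(3*(k + 1)*(k + 2)*(k + 3)).
Check: Δs_k = 6/(k**4 + 10*k**3 + 35*k**2 + 50*k + 24). ✓
Telescope: S(n) = s_(n+1) − s_(0) = (n**3 + 9*n**2 + 26*n + 18)/(3*(n**3 + 9*n**2 + 26*n + 24)) − (0) = (n**3 + 9*n**2 + 26*n + 18)/(3*(n**3 + 9*n**2 + 26*n + 24)).

S(n) = (n**3 + 9*n**2 + 26*n + 18)/(3*(n**3 + 9*n**2 + 26*n + 24))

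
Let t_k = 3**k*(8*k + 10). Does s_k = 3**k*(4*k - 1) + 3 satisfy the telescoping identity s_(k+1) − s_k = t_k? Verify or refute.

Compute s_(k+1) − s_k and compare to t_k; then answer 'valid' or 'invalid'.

s_(k+1) = 3*3**k*(4*k + 3) + 3
s_(k+1) − s_k = 3**k*(8*k + 10)
(s_(k+1) − s_k) − t_k = 0

Valid: the claim telescopes to t_k.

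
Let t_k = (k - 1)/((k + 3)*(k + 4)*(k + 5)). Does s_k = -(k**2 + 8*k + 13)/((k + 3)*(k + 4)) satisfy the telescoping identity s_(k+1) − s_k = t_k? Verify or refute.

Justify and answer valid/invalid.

s_(k+1) = (-8*k - (k + 1)**2 - 21)/((k + 4)*(k + 5))
s_(k+1) − s_k = (k - 1)/(k**3 + 12*k**2 + 47*k + 60)
(s_(k+1) − s_k) − t_k = 0

valid (s_(k+1) − s_k reduces to t_k)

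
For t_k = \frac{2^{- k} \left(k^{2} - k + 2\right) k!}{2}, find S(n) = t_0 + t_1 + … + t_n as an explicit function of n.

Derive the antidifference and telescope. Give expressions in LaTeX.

S(n) = 1 + \frac{2^{- n} n \left(n + 1\right)!}{2}

Compute t_(k+1)/t_k: get (k + 1)*(-k + (k + 1)**2 + 1)/(2*(k**2 - k + 2)).
Factor: A=k/2 + 1/2; B=1; C=k**2 - k + 2.
Key eq: (k/2 + 1/2)·f(k+1) = (1)·f(k) + (k**2 - k + 2).
From deg A=1, deg B=0, deg C=2: d=1.
A polynomial solution: f(k) = 2*(k - 1).
Certificate R = B(k−1)f/C = 2*(k - 1)/(k**2 - k + 2) gives s_k = (k - 1)*factorial(k)/2**k.
s_(k+1) − s_k = (k**2 - k + 2)*factorial(k)/(2*2**k) = t_k.
Evaluate: s_(n+1) = 2**(-n - 1)*n*factorial(n + 1); subtract s_(0) = -1 ⇒ S(n) = 1 + n*factorial(n + 1)/(2*2**n).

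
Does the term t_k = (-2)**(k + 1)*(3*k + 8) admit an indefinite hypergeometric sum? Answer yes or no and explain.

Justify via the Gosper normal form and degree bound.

Ratio r(k) = 2*(-3*k - 11)/(3*k + 8).
A = -2, B = 1, C = k + 8/3.
f must satisfy (-2)·f(k+1) − (1)·f(k) = k + 8/3.
d = 1 from the (0,0,1) case.
Coefficient equations give f(k) = -(k + 2)/3.
So s_k = (B(k−1)f/C)·t_k = (-(k + 2)/(3*k + 8))·t_k = 2*(-2)**k*(k + 2).
Check: Δs_k = (-2)**(k + 1)*(3*k + 8). ✓

Yes. s_k = 2*(-2)**k*(k + 2).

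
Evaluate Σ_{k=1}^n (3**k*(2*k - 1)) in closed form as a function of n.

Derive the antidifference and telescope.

Step 1: r(k) = 3*(2*k + 1)/(2*k - 1).
Factor: A=3; B=1; C=k - 1/2.
f must satisfy (3)·f(k+1) − (1)·f(k) = k - 1/2.
Bound: deg f ≤ 1.
A polynomial solution: f(k) = (k - 2)/2.
Certificate R = B(k−1)f/C = (k - 2)/(2*k - 1) gives s_k = 3**k*(k - 2).
Verify: 3**k*(2*k - 1) matches t_k.
Telescope: S(n) = s_(n+1) − s_(1) = 3**(n + 1)*(n - 1) − (-3) = 3*3**n*n - 3*3**n + 3.

S(n) = 3*3**n*n - 3*3**n + 3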